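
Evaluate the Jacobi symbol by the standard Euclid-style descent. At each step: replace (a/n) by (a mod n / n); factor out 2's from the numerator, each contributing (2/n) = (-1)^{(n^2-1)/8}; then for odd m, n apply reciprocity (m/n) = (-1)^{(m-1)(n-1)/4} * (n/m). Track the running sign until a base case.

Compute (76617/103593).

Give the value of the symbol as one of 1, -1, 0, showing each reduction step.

reciprocity: (76617/103593) = +1·(103593/76617) since 76617 mod 4 = 1, 103593 mod 4 = 1; sign now +1
(103593/76617) = (26976/76617)   [reduce mod 76617]
26976 = 2^5·843; (2/76617) = +1 since 76617 mod 8 = 1, so (26976/76617) = (+1)^5·(843/76617); sign now +1
reciprocity: (843/76617) = +1·(76617/843) since 843 mod 4 = 3, 76617 mod 4 = 1; sign now +1
(76617/843) = (747/843)   [reduce mod 843]
reciprocity: (747/843) = -1·(843/747) since 747 mod 4 = 3, 843 mod 4 = 3; sign now -1
(843/747) = (96/747)   [reduce mod 747]
96 = 2^5·3; (2/747) = -1 since 747 mod 8 = 3, so (96/747) = (-1)^5·(3/747); sign now +1
reciprocity: (3/747) = -1·(747/3) since 3 mod 4 = 3, 747 mod 4 = 3; sign now -1
(747/3) = (0/3)   [reduce mod 3]
(0/3) = 0   [gcd(a, n) > 1]; final value = 0

0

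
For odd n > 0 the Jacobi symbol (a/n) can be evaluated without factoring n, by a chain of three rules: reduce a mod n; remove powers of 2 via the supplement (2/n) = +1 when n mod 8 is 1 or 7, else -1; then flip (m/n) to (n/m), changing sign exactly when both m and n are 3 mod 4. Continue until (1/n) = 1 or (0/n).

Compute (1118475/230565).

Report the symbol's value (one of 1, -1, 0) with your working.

(1118475/230565) = (196215/230565)   [reduce mod 230565]
reciprocity: (196215/230565) = +1·(230565/196215) since 196215 mod 4 = 3, 230565 mod 4 = 1; sign now +1
(230565/196215) = (34350/196215)   [reduce mod 196215]
34350 = 2^1·17175; (2/196215) = +1 since 196215 mod 8 = 7, so (34350/196215) = (+1)^1·(17175/196215); sign now +1
reciprocity: (17175/196215) = -1·(196215/17175) since 17175 mod 4 = 3, 196215 mod 4 = 3; sign now -1
(196215/17175) = (7290/17175)   [reduce mod 17175]
7290 = 2^1·3645; (2/17175) = +1 since 17175 mod 8 = 7, so (7290/17175) = (+1)^1·(3645/17175); sign now -1
reciprocity: (3645/17175) = +1·(17175/3645) since 3645 mod 4 = 1, 17175 mod 4 = 3; sign now -1
(17175/3645) = (2595/3645)   [reduce mod 3645]
reciprocity: (2595/3645) = +1·(3645/2595) since 2595 mod 4 = 3, 3645 mod 4 = 1; sign now -1
(3645/2595) = (1050/2595)   [reduce mod 2595]
1050 = 2^1·525; (2/2595) = -1 since 2595 mod 8 = 3, so (1050/2595) = (-1)^1·(525/2595); sign now +1
reciprocity: (525/2595) = +1·(2595/525) since 525 mod 4 = 1, 2595 mod 4 = 3; sign now +1
(2595/525) = (495/525)   [reduce mod 525]
reciprocity: (495/525) = +1·(525/495) since 495 mod 4 = 3, 525 mod 4 = 1; sign now +1
(525/495) = (30/495)   [reduce mod 495]
30 = 2^1·15; (2/495) = +1 since 495 mod 8 = 7, so (30/495) = (+1)^1·(15/495); sign now +1
reciprocity: (15/495) = -1·(495/15) since 15 mod 4 = 3, 495 mod 4 = 3; sign now -1
(495/15) = (0/15)   [reduce mod 15]
(0/15) = 0   [gcd(a, n) > 1]; final value = 0

0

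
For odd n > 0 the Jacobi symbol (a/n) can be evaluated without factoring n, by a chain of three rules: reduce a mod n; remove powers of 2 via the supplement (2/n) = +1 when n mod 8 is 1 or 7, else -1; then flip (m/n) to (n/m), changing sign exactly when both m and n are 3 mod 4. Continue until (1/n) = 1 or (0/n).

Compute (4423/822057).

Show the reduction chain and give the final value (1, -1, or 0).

1

flip (4423/822057) -> (822057/4423): both odd, 4423 mod 4 = 3, 822057 mod 4 = 1, so the flip contributes +1; sign now +1
(822057/4423): 822057 mod 4423 = 3802, so (822057/4423) = (3802/4423)
factor out 2^1: 3802 = 2^1·1901; with 4423 mod 8 = 7, (2/4423) = +1; sign now +1; continue with (1901/4423)
flip (1901/4423) -> (4423/1901): both odd, 1901 mod 4 = 1, 4423 mod 4 = 3, so the flip contributes +1; sign now +1
(4423/1901): 4423 mod 1901 = 621, so (4423/1901) = (621/1901)
flip (621/1901) -> (1901/621): both odd, 621 mod 4 = 1, 1901 mod 4 = 1, so the flip contributes +1; sign now +1
(1901/621): 1901 mod 621 = 38, so (1901/621) = (38/621)
factor out 2^1: 38 = 2^1·19; with 621 mod 8 = 5, (2/621) = -1; sign now -1; continue with (19/621)
flip (19/621) -> (621/19): both odd, 19 mod 4 = 3, 621 mod 4 = 1, so the flip contributes +1; sign now -1
(621/19): 621 mod 19 = 13, so (621/19) = (13/19)
flip (13/19) -> (19/13): both odd, 13 mod 4 = 1, 19 mod 4 = 3, so the flip contributes +1; sign now -1
(19/13): 19 mod 13 = 6, so (19/13) = (6/13)
factor out 2^1: 6 = 2^1·3; with 13 mod 8 = 5, (2/13) = -1; sign now +1; continue with (3/13)
flip (3/13) -> (13/3): both odd, 3 mod 4 = 3, 13 mod 4 = 1, so the flip contributes +1; sign now +1
(13/3): 13 mod 3 = 1, so (13/3) = (1/3)
reached (1/3) = 1, so the symbol is +1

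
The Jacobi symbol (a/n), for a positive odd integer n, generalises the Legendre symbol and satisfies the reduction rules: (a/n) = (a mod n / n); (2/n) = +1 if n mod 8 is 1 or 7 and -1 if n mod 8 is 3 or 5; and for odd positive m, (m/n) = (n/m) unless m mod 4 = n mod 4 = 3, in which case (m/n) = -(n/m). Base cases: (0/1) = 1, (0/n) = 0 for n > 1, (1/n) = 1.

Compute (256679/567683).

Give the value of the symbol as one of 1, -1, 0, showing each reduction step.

flip (256679/567683) -> (567683/256679): both odd, 256679 mod 4 = 3, 567683 mod 4 = 3, so the flip contributes -1; sign now -1
(567683/256679): 567683 mod 256679 = 54325, so (567683/256679) = (54325/256679)
flip (54325/256679) -> (256679/54325): both odd, 54325 mod 4 = 1, 256679 mod 4 = 3, so the flip contributes +1; sign now -1
(256679/54325): 256679 mod 54325 = 39379, so (256679/54325) = (39379/54325)
flip (39379/54325) -> (54325/39379): both odd, 39379 mod 4 = 3, 54325 mod 4 = 1, so the flip contributes +1; sign now -1
(54325/39379): 54325 mod 39379 = 14946, so (54325/39379) = (14946/39379)
factor out 2^1: 14946 = 2^1·7473; with 39379 mod 8 = 3, (2/39379) = -1; sign now +1; continue with (7473/39379)
flip (7473/39379) -> (39379/7473): both odd, 7473 mod 4 = 1, 39379 mod 4 = 3, so the flip contributes +1; sign now +1
(39379/7473): 39379 mod 7473 = 2014, so (39379/7473) = (2014/7473)
factor out 2^1: 2014 = 2^1·1007; with 7473 mod 8 = 1, (2/7473) = +1; sign now +1; continue with (1007/7473)
flip (1007/7473) -> (7473/1007): both odd, 1007 mod 4 = 3, 7473 mod 4 = 1, so the flip contributes +1; sign now +1
(7473/1007): 7473 mod 1007 = 424, so (7473/1007) = (424/1007)
factor out 2^3: 424 = 2^3·53; with 1007 mod 8 = 7, (2/1007) = +1; sign now +1; continue with (53/1007)
flip (53/1007) -> (1007/53): both odd, 53 mod 4 = 1, 1007 mod 4 = 3, so the flip contributes +1; sign now +1
(1007/53): 1007 mod 53 = 0, so (1007/53) = (0/53)
reached (0/53); gcd(a, n) > 1, so (0/53) = 0 and the symbol is 0

0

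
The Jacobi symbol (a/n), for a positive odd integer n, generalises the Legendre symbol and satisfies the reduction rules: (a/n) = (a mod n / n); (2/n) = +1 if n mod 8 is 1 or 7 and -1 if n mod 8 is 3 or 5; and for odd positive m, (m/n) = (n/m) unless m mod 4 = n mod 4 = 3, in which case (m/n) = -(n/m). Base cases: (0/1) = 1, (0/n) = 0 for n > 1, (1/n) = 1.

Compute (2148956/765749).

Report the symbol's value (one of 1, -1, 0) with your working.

(2148956/765749): 2148956 mod 765749 = 617458, so (2148956/765749) = (617458/765749)
factor out 2^1: 617458 = 2^1·308729; with 765749 mod 8 = 5, (2/765749) = -1; sign now -1; continue with (308729/765749)
flip (308729/765749) -> (765749/308729): both odd, 308729 mod 4 = 1, 765749 mod 4 = 1, so the flip contributes +1; sign now -1
(765749/308729): 765749 mod 308729 = 148291, so (765749/308729) = (148291/308729)
flip (148291/308729) -> (308729/148291): both odd, 148291 mod 4 = 3, 308729 mod 4 = 1, so the flip contributes +1; sign now -1
(308729/148291): 308729 mod 148291 = 12147, so (308729/148291) = (12147/148291)
flip (12147/148291) -> (148291/12147): both odd, 12147 mod 4 = 3, 148291 mod 4 = 3, so the flip contributes -1; sign now +1
(148291/12147): 148291 mod 12147 = 2527, so (148291/12147) = (2527/12147)
flip (2527/12147) -> (12147/2527): both odd, 2527 mod 4 = 3, 12147 mod 4 = 3, so the flip contributes -1; sign now -1
(12147/2527): 12147 mod 2527 = 2039, so (12147/2527) = (2039/2527)
flip (2039/2527) -> (2527/2039): both odd, 2039 mod 4 = 3, 2527 mod 4 = 3, so the flip contributes -1; sign now +1
(2527/2039): 2527 mod 2039 = 488, so (2527/2039) = (488/2039)
factor out 2^3: 488 = 2^3·61; with 2039 mod 8 = 7, (2/2039) = +1; sign now +1; continue with (61/2039)
flip (61/2039) -> (2039/61): both odd, 61 mod 4 = 1, 2039 mod 4 = 3, so the flip contributes +1; sign now +1
(2039/61): 2039 mod 61 = 26, so (2039/61) = (26/61)
factor out 2^1: 26 = 2^1·13; with 61 mod 8 = 5, (2/61) = -1; sign now -1; continue with (13/61)
flip (13/61) -> (61/13): both odd, 13 mod 4 = 1, 61 mod 4 = 1, so the flip contributes +1; sign now -1
(61/13): 61 mod 13 = 9, so (61/13) = (9/13)
flip (9/13) -> (13/9): both odd, 9 mod 4 = 1, 13 mod 4 = 1, so the flip contributes +1; sign now -1
(13/9): 13 mod 9 = 4, so (13/9) = (4/9)
factor out 2^2: 4 = 2^2·1; with 9 mod 8 = 1, (2/9) = +1; sign now -1; continue with (1/9)
reached (1/9) = 1, so the symbol is -1

-1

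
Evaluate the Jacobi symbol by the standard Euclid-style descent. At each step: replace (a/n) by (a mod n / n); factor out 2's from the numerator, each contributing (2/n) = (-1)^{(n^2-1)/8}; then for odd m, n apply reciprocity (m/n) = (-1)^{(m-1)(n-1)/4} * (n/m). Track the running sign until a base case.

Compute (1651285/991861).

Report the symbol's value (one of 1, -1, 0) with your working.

1

(1651285/991861) = (659424/991861)   [reduce mod 991861]
659424 = 2^5·20607; (2/991861) = -1 since 991861 mod 8 = 5, so (659424/991861) = (-1)^5·(20607/991861); sign now -1
reciprocity: (20607/991861) = +1·(991861/20607) since 20607 mod 4 = 3, 991861 mod 4 = 1; sign now -1
(991861/20607) = (2725/20607)   [reduce mod 20607]
reciprocity: (2725/20607) = +1·(20607/2725) since 2725 mod 4 = 1, 20607 mod 4 = 3; sign now -1
(20607/2725) = (1532/2725)   [reduce mod 2725]
1532 = 2^2·383; (2/2725) = -1 since 2725 mod 8 = 5, so (1532/2725) = (-1)^2·(383/2725); sign now -1
reciprocity: (383/2725) = +1·(2725/383) since 383 mod 4 = 3, 2725 mod 4 = 1; sign now -1
(2725/383) = (44/383)   [reduce mod 383]
44 = 2^2·11; (2/383) = +1 since 383 mod 8 = 7, so (44/383) = (+1)^2·(11/383); sign now -1
reciprocity: (11/383) = -1·(383/11) since 11 mod 4 = 3, 383 mod 4 = 3; sign now +1
(383/11) = (9/11)   [reduce mod 11]
reciprocity: (9/11) = +1·(11/9) since 9 mod 4 = 1, 11 mod 4 = 3; sign now +1
(11/9) = (2/9)   [reduce mod 9]
2 = 2^1·1; (2/9) = +1 since 9 mod 8 = 1, so (2/9) = (+1)^1·(1/9); sign now +1
(1/9) = 1; final value = sign = +1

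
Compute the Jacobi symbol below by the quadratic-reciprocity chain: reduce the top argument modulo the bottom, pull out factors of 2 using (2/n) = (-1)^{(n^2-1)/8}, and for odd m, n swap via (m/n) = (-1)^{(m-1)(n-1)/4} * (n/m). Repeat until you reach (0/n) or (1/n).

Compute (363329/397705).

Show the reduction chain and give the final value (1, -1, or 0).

reciprocity: (363329/397705) = +1·(397705/363329) since 363329 mod 4 = 1, 397705 mod 4 = 1; sign now +1
(397705/363329) = (34376/363329)   [reduce mod 363329]
34376 = 2^3·4297; (2/363329) = +1 since 363329 mod 8 = 1, so (34376/363329) = (+1)^3·(4297/363329); sign now +1
reciprocity: (4297/363329) = +1·(363329/4297) since 4297 mod 4 = 1, 363329 mod 4 = 1; sign now +1
(363329/4297) = (2381/4297)   [reduce mod 4297]
reciprocity: (2381/4297) = +1·(4297/2381) since 2381 mod 4 = 1, 4297 mod 4 = 1; sign now +1
(4297/2381) = (1916/2381)   [reduce mod 2381]
1916 = 2^2·479; (2/2381) = -1 since 2381 mod 8 = 5, so (1916/2381) = (-1)^2·(479/2381); sign now +1
reciprocity: (479/2381) = +1·(2381/479) since 479 mod 4 = 3, 2381 mod 4 = 1; sign now +1
(2381/479) = (465/479)   [reduce mod 479]
reciprocity: (465/479) = +1·(479/465) since 465 mod 4 = 1, 479 mod 4 = 3; sign now +1
(479/465) = (14/465)   [reduce mod 465]
14 = 2^1·7; (2/465) = +1 since 465 mod 8 = 1, so (14/465) = (+1)^1·(7/465); sign now +1
reciprocity: (7/465) = +1·(465/7) since 7 mod 4 = 3, 465 mod 4 = 1; sign now +1
(465/7) = (3/7)   [reduce mod 7]
reciprocity: (3/7) = -1·(7/3) since 3 mod 4 = 3, 7 mod 4 = 3; sign now -1
(7/3) = (1/3)   [reduce mod 3]
(1/3) = 1; final value = sign = -1

-1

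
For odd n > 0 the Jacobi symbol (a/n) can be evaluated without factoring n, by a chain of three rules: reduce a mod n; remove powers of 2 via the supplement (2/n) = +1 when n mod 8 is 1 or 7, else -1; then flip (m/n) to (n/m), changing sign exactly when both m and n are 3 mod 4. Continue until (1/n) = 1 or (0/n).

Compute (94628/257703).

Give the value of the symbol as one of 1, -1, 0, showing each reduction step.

1

94628 = 2^2·23657; (2/257703) = +1 since 257703 mod 8 = 7, so (94628/257703) = (+1)^2·(23657/257703); sign now +1
reciprocity: (23657/257703) = +1·(257703/23657) since 23657 mod 4 = 1, 257703 mod 4 = 3; sign now +1
(257703/23657) = (21133/23657)   [reduce mod 23657]
reciprocity: (21133/23657) = +1·(23657/21133) since 21133 mod 4 = 1, 23657 mod 4 = 1; sign now +1
(23657/21133) = (2524/21133)   [reduce mod 21133]
2524 = 2^2·631; (2/21133) = -1 since 21133 mod 8 = 5, so (2524/21133) = (-1)^2·(631/21133); sign now +1
reciprocity: (631/21133) = +1·(21133/631) since 631 mod 4 = 3, 21133 mod 4 = 1; sign now +1
(21133/631) = (310/631)   [reduce mod 631]
310 = 2^1·155; (2/631) = +1 since 631 mod 8 = 7, so (310/631) = (+1)^1·(155/631); sign now +1
reciprocity: (155/631) = -1·(631/155) since 155 mod 4 = 3, 631 mod 4 = 3; sign now -1
(631/155) = (11/155)   [reduce mod 155]
reciprocity: (11/155) = -1·(155/11) since 11 mod 4 = 3, 155 mod 4 = 3; sign now +1
(155/11) = (1/11)   [reduce mod 11]
(1/11) = 1; final value = sign = +1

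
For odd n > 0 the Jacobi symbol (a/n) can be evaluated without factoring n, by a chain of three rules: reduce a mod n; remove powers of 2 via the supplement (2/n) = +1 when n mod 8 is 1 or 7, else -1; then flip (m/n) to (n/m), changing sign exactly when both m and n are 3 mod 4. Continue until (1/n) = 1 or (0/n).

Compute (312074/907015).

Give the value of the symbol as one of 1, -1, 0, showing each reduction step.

312074 = 2^1·156037; (2/907015) = +1 since 907015 mod 8 = 7, so (312074/907015) = (+1)^1·(156037/907015); sign now +1
reciprocity: (156037/907015) = +1·(907015/156037) since 156037 mod 4 = 1, 907015 mod 4 = 3; sign now +1
(907015/156037) = (126830/156037)   [reduce mod 156037]
126830 = 2^1·63415; (2/156037) = -1 since 156037 mod 8 = 5, so (126830/156037) = (-1)^1·(63415/156037); sign now -1
reciprocity: (63415/156037) = +1·(156037/63415) since 63415 mod 4 = 3, 156037 mod 4 = 1; sign now -1
(156037/63415) = (29207/63415)   [reduce mod 63415]
reciprocity: (29207/63415) = -1·(63415/29207) since 29207 mod 4 = 3, 63415 mod 4 = 3; sign now +1
(63415/29207) = (5001/29207)   [reduce mod 29207]
reciprocity: (5001/29207) = +1·(29207/5001) since 5001 mod 4 = 1, 29207 mod 4 = 3; sign now +1
(29207/5001) = (4202/5001)   [reduce mod 5001]
4202 = 2^1·2101; (2/5001) = +1 since 5001 mod 8 = 1, so (4202/5001) = (+1)^1·(2101/5001); sign now +1
reciprocity: (2101/5001) = +1·(5001/2101) since 2101 mod 4 = 1, 5001 mod 4 = 1; sign now +1
(5001/2101) = (799/2101)   [reduce mod 2101]
reciprocity: (799/2101) = +1·(2101/799) since 799 mod 4 = 3, 2101 mod 4 = 1; sign now +1
(2101/799) = (503/799)   [reduce mod 799]
reciprocity: (503/799) = -1·(799/503) since 503 mod 4 = 3, 799 mod 4 = 3; sign now -1
(799/503) = (296/503)   [reduce mod 503]
296 = 2^3·37; (2/503) = +1 since 503 mod 8 = 7, so (296/503) = (+1)^3·(37/503); sign now -1
reciprocity: (37/503) = +1·(503/37) since 37 mod 4 = 1, 503 mod 4 = 3; sign now -1
(503/37) = (22/37)   [reduce mod 37]
22 = 2^1·11; (2/37) = -1 since 37 mod 8 = 5, so (22/37) = (-1)^1·(11/37); sign now +1
reciprocity: (11/37) = +1·(37/11) since 11 mod 4 = 3, 37 mod 4 = 1; sign now +1
(37/11) = (4/11)   [reduce mod 11]
4 = 2^2·1; (2/11) = -1 since 11 mod 8 = 3, so (4/11) = (-1)^2·(1/11); sign now +1
(1/11) = 1; final value = sign = +1

1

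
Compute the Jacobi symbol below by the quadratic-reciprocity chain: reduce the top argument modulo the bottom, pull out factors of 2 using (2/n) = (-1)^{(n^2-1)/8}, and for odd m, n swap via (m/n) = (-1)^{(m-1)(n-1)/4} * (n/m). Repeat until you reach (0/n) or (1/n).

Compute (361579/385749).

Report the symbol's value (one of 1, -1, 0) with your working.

flip (361579/385749) -> (385749/361579): both odd, 361579 mod 4 = 3, 385749 mod 4 = 1, so the flip contributes +1; sign now +1
(385749/361579): 385749 mod 361579 = 24170, so (385749/361579) = (24170/361579)
factor out 2^1: 24170 = 2^1·12085; with 361579 mod 8 = 3, (2/361579) = -1; sign now -1; continue with (12085/361579)
flip (12085/361579) -> (361579/12085): both odd, 12085 mod 4 = 1, 361579 mod 4 = 3, so the flip contributes +1; sign now -1
(361579/12085): 361579 mod 12085 = 11114, so (361579/12085) = (11114/12085)
factor out 2^1: 11114 = 2^1·5557; with 12085 mod 8 = 5, (2/12085) = -1; sign now +1; continue with (5557/12085)
flip (5557/12085) -> (12085/5557): both odd, 5557 mod 4 = 1, 12085 mod 4 = 1, so the flip contributes +1; sign now +1
(12085/5557): 12085 mod 5557 = 971, so (12085/5557) = (971/5557)
flip (971/5557) -> (5557/971): both odd, 971 mod 4 = 3, 5557 mod 4 = 1, so the flip contributes +1; sign now +1
(5557/971): 5557 mod 971 = 702, so (5557/971) = (702/971)
factor out 2^1: 702 = 2^1·351; with 971 mod 8 = 3, (2/971) = -1; sign now -1; continue with (351/971)
flip (351/971) -> (971/351): both odd, 351 mod 4 = 3, 971 mod 4 = 3, so the flip contributes -1; sign now +1
(971/351): 971 mod 351 = 269, so (971/351) = (269/351)
flip (269/351) -> (351/269): both odd, 269 mod 4 = 1, 351 mod 4 = 3, so the flip contributes +1; sign now +1
(351/269): 351 mod 269 = 82, so (351/269) = (82/269)
factor out 2^1: 82 = 2^1·41; with 269 mod 8 = 5, (2/269) = -1; sign now -1; continue with (41/269)
flip (41/269) -> (269/41): both odd, 41 mod 4 = 1, 269 mod 4 = 1, so the flip contributes +1; sign now -1
(269/41): 269 mod 41 = 23, so (269/41) = (23/41)
flip (23/41) -> (41/23): both odd, 23 mod 4 = 3, 41 mod 4 = 1, so the flip contributes +1; sign now -1
(41/23): 41 mod 23 = 18, so (41/23) = (18/23)
factor out 2^1: 18 = 2^1·9; with 23 mod 8 = 7, (2/23) = +1; sign now -1; continue with (9/23)
flip (9/23) -> (23/9): both odd, 9 mod 4 = 1, 23 mod 4 = 3, so the flip contributes +1; sign now -1
(23/9): 23 mod 9 = 5, so (23/9) = (5/9)
flip (5/9) -> (9/5): both odd, 5 mod 4 = 1, 9 mod 4 = 1, so the flip contributes +1; sign now -1
(9/5): 9 mod 5 = 4, so (9/5) = (4/5)
factor out 2^2: 4 = 2^2·1; with 5 mod 8 = 5, (2/5) = -1; sign now -1; continue with (1/5)
reached (1/5) = 1, so the symbol is -1

-1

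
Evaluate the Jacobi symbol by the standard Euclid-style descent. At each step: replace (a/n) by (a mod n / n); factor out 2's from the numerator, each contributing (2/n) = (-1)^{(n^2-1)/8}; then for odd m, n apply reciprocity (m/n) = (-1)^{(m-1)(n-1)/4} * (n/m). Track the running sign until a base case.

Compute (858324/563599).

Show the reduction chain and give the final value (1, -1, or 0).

(858324/563599) = (294725/563599)   [reduce mod 563599]
reciprocity: (294725/563599) = +1·(563599/294725) since 294725 mod 4 = 1, 563599 mod 4 = 3; sign now +1
(563599/294725) = (268874/294725)   [reduce mod 294725]
268874 = 2^1·134437; (2/294725) = -1 since 294725 mod 8 = 5, so (268874/294725) = (-1)^1·(134437/294725); sign now -1
reciprocity: (134437/294725) = +1·(294725/134437) since 134437 mod 4 = 1, 294725 mod 4 = 1; sign now -1
(294725/134437) = (25851/134437)   [reduce mod 134437]
reciprocity: (25851/134437) = +1·(134437/25851) since 25851 mod 4 = 3, 134437 mod 4 = 1; sign now -1
(134437/25851) = (5182/25851)   [reduce mod 25851]
5182 = 2^1·2591; (2/25851) = -1 since 25851 mod 8 = 3, so (5182/25851) = (-1)^1·(2591/25851); sign now +1
reciprocity: (2591/25851) = -1·(25851/2591) since 2591 mod 4 = 3, 25851 mod 4 = 3; sign now -1
(25851/2591) = (2532/2591)   [reduce mod 2591]
2532 = 2^2·633; (2/2591) = +1 since 2591 mod 8 = 7, so (2532/2591) = (+1)^2·(633/2591); sign now -1
reciprocity: (633/2591) = +1·(2591/633) since 633 mod 4 = 1, 2591 mod 4 = 3; sign now -1
(2591/633) = (59/633)   [reduce mod 633]
reciprocity: (59/633) = +1·(633/59) since 59 mod 4 = 3, 633 mod 4 = 1; sign now -1
(633/59) = (43/59)   [reduce mod 59]
reciprocity: (43/59) = -1·(59/43) since 43 mod 4 = 3, 59 mod 4 = 3; sign now +1
(59/43) = (16/43)   [reduce mod 43]
16 = 2^4·1; (2/43) = -1 since 43 mod 8 = 3, so (16/43) = (-1)^4·(1/43); sign now +1
(1/43) = 1; final value = sign = +1

1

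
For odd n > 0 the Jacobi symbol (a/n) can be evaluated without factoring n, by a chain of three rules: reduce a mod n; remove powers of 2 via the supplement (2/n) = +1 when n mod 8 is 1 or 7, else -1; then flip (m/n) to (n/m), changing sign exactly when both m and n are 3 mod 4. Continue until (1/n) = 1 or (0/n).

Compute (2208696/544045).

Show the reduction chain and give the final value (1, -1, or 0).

(2208696/544045) = (32516/544045)   [reduce mod 544045]
32516 = 2^2·8129; (2/544045) = -1 since 544045 mod 8 = 5, so (32516/544045) = (-1)^2·(8129/544045); sign now +1
reciprocity: (8129/544045) = +1·(544045/8129) since 8129 mod 4 = 1, 544045 mod 4 = 1; sign now +1
(544045/8129) = (7531/8129)   [reduce mod 8129]
reciprocity: (7531/8129) = +1·(8129/7531) since 7531 mod 4 = 3, 8129 mod 4 = 1; sign now +1
(8129/7531) = (598/7531)   [reduce mod 7531]
598 = 2^1·299; (2/7531) = -1 since 7531 mod 8 = 3, so (598/7531) = (-1)^1·(299/7531); sign now -1
reciprocity: (299/7531) = -1·(7531/299) since 299 mod 4 = 3, 7531 mod 4 = 3; sign now +1
(7531/299) = (56/299)   [reduce mod 299]
56 = 2^3·7; (2/299) = -1 since 299 mod 8 = 3, so (56/299) = (-1)^3·(7/299); sign now -1
reciprocity: (7/299) = -1·(299/7) since 7 mod 4 = 3, 299 mod 4 = 3; sign now +1
(299/7) = (5/7)   [reduce mod 7]
reciprocity: (5/7) = +1·(7/5) since 5 mod 4 = 1, 7 mod 4 = 3; sign now +1
(7/5) = (2/5)   [reduce mod 5]
2 = 2^1·1; (2/5) = -1 since 5 mod 8 = 5, so (2/5) = (-1)^1·(1/5); sign now -1
(1/5) = 1; final value = sign = -1

-1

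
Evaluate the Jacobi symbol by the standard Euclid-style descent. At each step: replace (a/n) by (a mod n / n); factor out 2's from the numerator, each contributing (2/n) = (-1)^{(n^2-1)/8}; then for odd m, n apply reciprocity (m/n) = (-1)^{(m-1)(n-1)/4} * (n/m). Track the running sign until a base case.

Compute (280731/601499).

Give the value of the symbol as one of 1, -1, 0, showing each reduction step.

1

flip (280731/601499) -> (601499/280731): both odd, 280731 mod 4 = 3, 601499 mod 4 = 3, so the flip contributes -1; sign now -1
(601499/280731): 601499 mod 280731 = 40037, so (601499/280731) = (40037/280731)
flip (40037/280731) -> (280731/40037): both odd, 40037 mod 4 = 1, 280731 mod 4 = 3, so the flip contributes +1; sign now -1
(280731/40037): 280731 mod 40037 = 472, so (280731/40037) = (472/40037)
factor out 2^3: 472 = 2^3·59; with 40037 mod 8 = 5, (2/40037) = -1; sign now +1; continue with (59/40037)
flip (59/40037) -> (40037/59): both odd, 59 mod 4 = 3, 40037 mod 4 = 1, so the flip contributes +1; sign now +1
(40037/59): 40037 mod 59 = 35, so (40037/59) = (35/59)
flip (35/59) -> (59/35): both odd, 35 mod 4 = 3, 59 mod 4 = 3, so the flip contributes -1; sign now -1
(59/35): 59 mod 35 = 24, so (59/35) = (24/35)
factor out 2^3: 24 = 2^3·3; with 35 mod 8 = 3, (2/35) = -1; sign now +1; continue with (3/35)
flip (3/35) -> (35/3): both odd, 3 mod 4 = 3, 35 mod 4 = 3, so the flip contributes -1; sign now -1
(35/3): 35 mod 3 = 2, so (35/3) = (2/3)
factor out 2^1: 2 = 2^1·1; with 3 mod 8 = 3, (2/3) = -1; sign now +1; continue with (1/3)
reached (1/3) = 1, so the symbol is +1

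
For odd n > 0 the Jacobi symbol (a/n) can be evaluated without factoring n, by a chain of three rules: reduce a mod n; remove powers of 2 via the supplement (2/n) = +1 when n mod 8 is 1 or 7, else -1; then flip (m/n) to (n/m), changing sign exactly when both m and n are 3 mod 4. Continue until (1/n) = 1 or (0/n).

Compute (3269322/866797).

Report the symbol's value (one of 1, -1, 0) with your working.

(3269322/866797) = (668931/866797)   [reduce mod 866797]
reciprocity: (668931/866797) = +1·(866797/668931) since 668931 mod 4 = 3, 866797 mod 4 = 1; sign now +1
(866797/668931) = (197866/668931)   [reduce mod 668931]
197866 = 2^1·98933; (2/668931) = -1 since 668931 mod 8 = 3, so (197866/668931) = (-1)^1·(98933/668931); sign now -1
reciprocity: (98933/668931) = +1·(668931/98933) since 98933 mod 4 = 1, 668931 mod 4 = 3; sign now -1
(668931/98933) = (75333/98933)   [reduce mod 98933]
reciprocity: (75333/98933) = +1·(98933/75333) since 75333 mod 4 = 1, 98933 mod 4 = 1; sign now -1
(98933/75333) = (23600/75333)   [reduce mod 75333]
23600 = 2^4·1475; (2/75333) = -1 since 75333 mod 8 = 5, so (23600/75333) = (-1)^4·(1475/75333); sign now -1
reciprocity: (1475/75333) = +1·(75333/1475) since 1475 mod 4 = 3, 75333 mod 4 = 1; sign now -1
(75333/1475) = (108/1475)   [reduce mod 1475]
108 = 2^2·27; (2/1475) = -1 since 1475 mod 8 = 3, so (108/1475) = (-1)^2·(27/1475); sign now -1
reciprocity: (27/1475) = -1·(1475/27) since 27 mod 4 = 3, 1475 mod 4 = 3; sign now +1
(1475/27) = (17/27)   [reduce mod 27]
reciprocity: (17/27) = +1·(27/17) since 17 mod 4 = 1, 27 mod 4 = 3; sign now +1
(27/17) = (10/17)   [reduce mod 17]
10 = 2^1·5; (2/17) = +1 since 17 mod 8 = 1, so (10/17) = (+1)^1·(5/17); sign now +1
reciprocity: (5/17) = +1·(17/5) since 5 mod 4 = 1, 17 mod 4 = 1; sign now +1
(17/5) = (2/5)   [reduce mod 5]
2 = 2^1·1; (2/5) = -1 since 5 mod 8 = 5, so (2/5) = (-1)^1·(1/5); sign now -1
(1/5) = 1; final value = sign = -1

-1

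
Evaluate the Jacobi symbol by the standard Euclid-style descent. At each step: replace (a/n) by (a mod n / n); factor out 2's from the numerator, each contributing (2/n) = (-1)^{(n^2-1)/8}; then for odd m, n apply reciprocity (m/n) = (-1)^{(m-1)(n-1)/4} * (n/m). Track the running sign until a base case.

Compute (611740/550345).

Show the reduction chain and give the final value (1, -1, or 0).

(611740/550345) = (61395/550345)   [reduce mod 550345]
reciprocity: (61395/550345) = +1·(550345/61395) since 61395 mod 4 = 3, 550345 mod 4 = 1; sign now +1
(550345/61395) = (59185/61395)   [reduce mod 61395]
reciprocity: (59185/61395) = +1·(61395/59185) since 59185 mod 4 = 1, 61395 mod 4 = 3; sign now +1
(61395/59185) = (2210/59185)   [reduce mod 59185]
2210 = 2^1·1105; (2/59185) = +1 since 59185 mod 8 = 1, so (2210/59185) = (+1)^1·(1105/59185); sign now +1
reciprocity: (1105/59185) = +1·(59185/1105) since 1105 mod 4 = 1, 59185 mod 4 = 1; sign now +1
(59185/1105) = (620/1105)   [reduce mod 1105]
620 = 2^2·155; (2/1105) = +1 since 1105 mod 8 = 1, so (620/1105) = (+1)^2·(155/1105); sign now +1
reciprocity: (155/1105) = +1·(1105/155) since 155 mod 4 = 3, 1105 mod 4 = 1; sign now +1
(1105/155) = (20/155)   [reduce mod 155]
20 = 2^2·5; (2/155) = -1 since 155 mod 8 = 3, so (20/155) = (-1)^2·(5/155); sign now +1
reciprocity: (5/155) = +1·(155/5) since 5 mod 4 = 1, 155 mod 4 = 3; sign now +1
(155/5) = (0/5)   [reduce mod 5]
(0/5) = 0   [gcd(a, n) > 1]; final value = 0

0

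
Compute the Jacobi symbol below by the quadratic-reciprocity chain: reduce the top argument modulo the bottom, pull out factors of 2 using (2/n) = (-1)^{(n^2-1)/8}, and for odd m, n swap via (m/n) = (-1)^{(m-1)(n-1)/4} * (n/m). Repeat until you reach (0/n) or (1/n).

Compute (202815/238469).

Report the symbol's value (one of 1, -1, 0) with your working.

flip (202815/238469) -> (238469/202815): both odd, 202815 mod 4 = 3, 238469 mod 4 = 1, so the flip contributes +1; sign now +1
(238469/202815): 238469 mod 202815 = 35654, so (238469/202815) = (35654/202815)
factor out 2^1: 35654 = 2^1·17827; with 202815 mod 8 = 7, (2/202815) = +1; sign now +1; continue with (17827/202815)
flip (17827/202815) -> (202815/17827): both odd, 17827 mod 4 = 3, 202815 mod 4 = 3, so the flip contributes -1; sign now -1
(202815/17827): 202815 mod 17827 = 6718, so (202815/17827) = (6718/17827)
factor out 2^1: 6718 = 2^1·3359; with 17827 mod 8 = 3, (2/17827) = -1; sign now +1; continue with (3359/17827)
flip (3359/17827) -> (17827/3359): both odd, 3359 mod 4 = 3, 17827 mod 4 = 3, so the flip contributes -1; sign now -1
(17827/3359): 17827 mod 3359 = 1032, so (17827/3359) = (1032/3359)
factor out 2^3: 1032 = 2^3·129; with 3359 mod 8 = 7, (2/3359) = +1; sign now -1; continue with (129/3359)
flip (129/3359) -> (3359/129): both odd, 129 mod 4 = 1, 3359 mod 4 = 3, so the flip contributes +1; sign now -1
(3359/129): 3359 mod 129 = 5, so (3359/129) = (5/129)
flip (5/129) -> (129/5): both odd, 5 mod 4 = 1, 129 mod 4 = 1, so the flip contributes +1; sign now -1
(129/5): 129 mod 5 = 4, so (129/5) = (4/5)
factor out 2^2: 4 = 2^2·1; with 5 mod 8 = 5, (2/5) = -1; sign now -1; continue with (1/5)
reached (1/5) = 1, so the symbol is -1

-1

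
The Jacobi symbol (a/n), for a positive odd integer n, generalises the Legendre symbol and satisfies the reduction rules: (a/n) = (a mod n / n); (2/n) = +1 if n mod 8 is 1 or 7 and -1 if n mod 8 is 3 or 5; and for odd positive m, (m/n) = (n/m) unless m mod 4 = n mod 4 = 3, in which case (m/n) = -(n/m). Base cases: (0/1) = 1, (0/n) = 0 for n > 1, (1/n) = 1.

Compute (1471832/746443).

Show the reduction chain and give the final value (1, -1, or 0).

1

(1471832/746443): 1471832 mod 746443 = 725389, so (1471832/746443) = (725389/746443)
flip (725389/746443) -> (746443/725389): both odd, 725389 mod 4 = 1, 746443 mod 4 = 3, so the flip contributes +1; sign now +1
(746443/725389): 746443 mod 725389 = 21054, so (746443/725389) = (21054/725389)
factor out 2^1: 21054 = 2^1·10527; with 725389 mod 8 = 5, (2/725389) = -1; sign now -1; continue with (10527/725389)
flip (10527/725389) -> (725389/10527): both odd, 10527 mod 4 = 3, 725389 mod 4 = 1, so the flip contributes +1; sign now -1
(725389/10527): 725389 mod 10527 = 9553, so (725389/10527) = (9553/10527)
flip (9553/10527) -> (10527/9553): both odd, 9553 mod 4 = 1, 10527 mod 4 = 3, so the flip contributes +1; sign now -1
(10527/9553): 10527 mod 9553 = 974, so (10527/9553) = (974/9553)
factor out 2^1: 974 = 2^1·487; with 9553 mod 8 = 1, (2/9553) = +1; sign now -1; continue with (487/9553)
flip (487/9553) -> (9553/487): both odd, 487 mod 4 = 3, 9553 mod 4 = 1, so the flip contributes +1; sign now -1
(9553/487): 9553 mod 487 = 300, so (9553/487) = (300/487)
factor out 2^2: 300 = 2^2·75; with 487 mod 8 = 7, (2/487) = +1; sign now -1; continue with (75/487)
flip (75/487) -> (487/75): both odd, 75 mod 4 = 3, 487 mod 4 = 3, so the flip contributes -1; sign now +1
(487/75): 487 mod 75 = 37, so (487/75) = (37/75)
flip (37/75) -> (75/37): both odd, 37 mod 4 = 1, 75 mod 4 = 3, so the flip contributes +1; sign now +1
(75/37): 75 mod 37 = 1, so (75/37) = (1/37)
reached (1/37) = 1, so the symbol is +1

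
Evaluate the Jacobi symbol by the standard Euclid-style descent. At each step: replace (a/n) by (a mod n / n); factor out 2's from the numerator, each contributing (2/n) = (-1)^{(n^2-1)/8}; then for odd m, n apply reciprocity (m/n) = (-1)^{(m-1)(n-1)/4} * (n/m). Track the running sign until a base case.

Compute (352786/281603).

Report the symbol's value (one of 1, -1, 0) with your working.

0

(352786/281603): 352786 mod 281603 = 71183, so (352786/281603) = (71183/281603)
flip (71183/281603) -> (281603/71183): both odd, 71183 mod 4 = 3, 281603 mod 4 = 3, so the flip contributes -1; sign now -1
(281603/71183): 281603 mod 71183 = 68054, so (281603/71183) = (68054/71183)
factor out 2^1: 68054 = 2^1·34027; with 71183 mod 8 = 7, (2/71183) = +1; sign now -1; continue with (34027/71183)
flip (34027/71183) -> (71183/34027): both odd, 34027 mod 4 = 3, 71183 mod 4 = 3, so the flip contributes -1; sign now +1
(71183/34027): 71183 mod 34027 = 3129, so (71183/34027) = (3129/34027)
flip (3129/34027) -> (34027/3129): both odd, 3129 mod 4 = 1, 34027 mod 4 = 3, so the flip contributes +1; sign now +1
(34027/3129): 34027 mod 3129 = 2737, so (34027/3129) = (2737/3129)
flip (2737/3129) -> (3129/2737): both odd, 2737 mod 4 = 1, 3129 mod 4 = 1, so the flip contributes +1; sign now +1
(3129/2737): 3129 mod 2737 = 392, so (3129/2737) = (392/2737)
factor out 2^3: 392 = 2^3·49; with 2737 mod 8 = 1, (2/2737) = +1; sign now +1; continue with (49/2737)
flip (49/2737) -> (2737/49): both odd, 49 mod 4 = 1, 2737 mod 4 = 1, so the flip contributes +1; sign now +1
(2737/49): 2737 mod 49 = 42, so (2737/49) = (42/49)
factor out 2^1: 42 = 2^1·21; with 49 mod 8 = 1, (2/49) = +1; sign now +1; continue with (21/49)
flip (21/49) -> (49/21): both odd, 21 mod 4 = 1, 49 mod 4 = 1, so the flip contributes +1; sign now +1
(49/21): 49 mod 21 = 7, so (49/21) = (7/21)
flip (7/21) -> (21/7): both odd, 7 mod 4 = 3, 21 mod 4 = 1, so the flip contributes +1; sign now +1
(21/7): 21 mod 7 = 0, so (21/7) = (0/7)
reached (0/7); gcd(a, n) > 1, so (0/7) = 0 and the symbol is 0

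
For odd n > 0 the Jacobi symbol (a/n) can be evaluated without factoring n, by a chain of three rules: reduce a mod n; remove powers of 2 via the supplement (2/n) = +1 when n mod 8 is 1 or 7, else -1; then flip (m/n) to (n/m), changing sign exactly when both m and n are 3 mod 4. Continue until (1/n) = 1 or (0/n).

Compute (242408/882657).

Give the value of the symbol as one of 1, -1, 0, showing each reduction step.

-1

factor out 2^3: 242408 = 2^3·30301; with 882657 mod 8 = 1, (2/882657) = +1; sign now +1; continue with (30301/882657)
flip (30301/882657) -> (882657/30301): both odd, 30301 mod 4 = 1, 882657 mod 4 = 1, so the flip contributes +1; sign now +1
(882657/30301): 882657 mod 30301 = 3928, so (882657/30301) = (3928/30301)
factor out 2^3: 3928 = 2^3·491; with 30301 mod 8 = 5, (2/30301) = -1; sign now -1; continue with (491/30301)
flip (491/30301) -> (30301/491): both odd, 491 mod 4 = 3, 30301 mod 4 = 1, so the flip contributes +1; sign now -1
(30301/491): 30301 mod 491 = 350, so (30301/491) = (350/491)
factor out 2^1: 350 = 2^1·175; with 491 mod 8 = 3, (2/491) = -1; sign now +1; continue with (175/491)
flip (175/491) -> (491/175): both odd, 175 mod 4 = 3, 491 mod 4 = 3, so the flip contributes -1; sign now -1
(491/175): 491 mod 175 = 141, so (491/175) = (141/175)
flip (141/175) -> (175/141): both odd, 141 mod 4 = 1, 175 mod 4 = 3, so the flip contributes +1; sign now -1
(175/141): 175 mod 141 = 34, so (175/141) = (34/141)
factor out 2^1: 34 = 2^1·17; with 141 mod 8 = 5, (2/141) = -1; sign now +1; continue with (17/141)
flip (17/141) -> (141/17): both odd, 17 mod 4 = 1, 141 mod 4 = 1, so the flip contributes +1; sign now +1
(141/17): 141 mod 17 = 5, so (141/17) = (5/17)
flip (5/17) -> (17/5): both odd, 5 mod 4 = 1, 17 mod 4 = 1, so the flip contributes +1; sign now +1
(17/5): 17 mod 5 = 2, so (17/5) = (2/5)
factor out 2^1: 2 = 2^1·1; with 5 mod 8 = 5, (2/5) = -1; sign now -1; continue with (1/5)
reached (1/5) = 1, so the symbol is -1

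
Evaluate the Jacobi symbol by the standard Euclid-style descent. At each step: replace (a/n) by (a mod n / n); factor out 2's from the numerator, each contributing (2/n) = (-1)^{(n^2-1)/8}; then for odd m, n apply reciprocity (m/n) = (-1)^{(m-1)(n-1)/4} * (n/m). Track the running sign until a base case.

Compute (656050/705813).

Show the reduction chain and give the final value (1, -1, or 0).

-1

factor out 2^1: 656050 = 2^1·328025; with 705813 mod 8 = 5, (2/705813) = -1; sign now -1; continue with (328025/705813)
flip (328025/705813) -> (705813/328025): both odd, 328025 mod 4 = 1, 705813 mod 4 = 1, so the flip contributes +1; sign now -1
(705813/328025): 705813 mod 328025 = 49763, so (705813/328025) = (49763/328025)
flip (49763/328025) -> (328025/49763): both odd, 49763 mod 4 = 3, 328025 mod 4 = 1, so the flip contributes +1; sign now -1
(328025/49763): 328025 mod 49763 = 29447, so (328025/49763) = (29447/49763)
flip (29447/49763) -> (49763/29447): both odd, 29447 mod 4 = 3, 49763 mod 4 = 3, so the flip contributes -1; sign now +1
(49763/29447): 49763 mod 29447 = 20316, so (49763/29447) = (20316/29447)
factor out 2^2: 20316 = 2^2·5079; with 29447 mod 8 = 7, (2/29447) = +1; sign now +1; continue with (5079/29447)
flip (5079/29447) -> (29447/5079): both odd, 5079 mod 4 = 3, 29447 mod 4 = 3, so the flip contributes -1; sign now -1
(29447/5079): 29447 mod 5079 = 4052, so (29447/5079) = (4052/5079)
factor out 2^2: 4052 = 2^2·1013; with 5079 mod 8 = 7, (2/5079) = +1; sign now -1; continue with (1013/5079)
flip (1013/5079) -> (5079/1013): both odd, 1013 mod 4 = 1, 5079 mod 4 = 3, so the flip contributes +1; sign now -1
(5079/1013): 5079 mod 1013 = 14, so (5079/1013) = (14/1013)
factor out 2^1: 14 = 2^1·7; with 1013 mod 8 = 5, (2/1013) = -1; sign now +1; continue with (7/1013)
flip (7/1013) -> (1013/7): both odd, 7 mod 4 = 3, 1013 mod 4 = 1, so the flip contributes +1; sign now +1
(1013/7): 1013 mod 7 = 5, so (1013/7) = (5/7)
flip (5/7) -> (7/5): both odd, 5 mod 4 = 1, 7 mod 4 = 3, so the flip contributes +1; sign now +1
(7/5): 7 mod 5 = 2, so (7/5) = (2/5)
factor out 2^1: 2 = 2^1·1; with 5 mod 8 = 5, (2/5) = -1; sign now -1; continue with (1/5)
reached (1/5) = 1, so the symbol is -1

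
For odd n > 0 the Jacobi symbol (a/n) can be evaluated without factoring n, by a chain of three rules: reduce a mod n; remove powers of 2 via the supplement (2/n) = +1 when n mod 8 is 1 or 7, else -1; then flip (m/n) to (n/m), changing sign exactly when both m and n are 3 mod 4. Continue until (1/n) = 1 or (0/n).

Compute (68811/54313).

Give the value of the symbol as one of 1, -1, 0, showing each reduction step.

(68811/54313): 68811 mod 54313 = 14498, so (68811/54313) = (14498/54313)
factor out 2^1: 14498 = 2^1·7249; with 54313 mod 8 = 1, (2/54313) = +1; sign now +1; continue with (7249/54313)
flip (7249/54313) -> (54313/7249): both odd, 7249 mod 4 = 1, 54313 mod 4 = 1, so the flip contributes +1; sign now +1
(54313/7249): 54313 mod 7249 = 3570, so (54313/7249) = (3570/7249)
factor out 2^1: 3570 = 2^1·1785; with 7249 mod 8 = 1, (2/7249) = +1; sign now +1; continue with (1785/7249)
flip (1785/7249) -> (7249/1785): both odd, 1785 mod 4 = 1, 7249 mod 4 = 1, so the flip contributes +1; sign now +1
(7249/1785): 7249 mod 1785 = 109, so (7249/1785) = (109/1785)
flip (109/1785) -> (1785/109): both odd, 109 mod 4 = 1, 1785 mod 4 = 1, so the flip contributes +1; sign now +1
(1785/109): 1785 mod 109 = 41, so (1785/109) = (41/109)
flip (41/109) -> (109/41): both odd, 41 mod 4 = 1, 109 mod 4 = 1, so the flip contributes +1; sign now +1
(109/41): 109 mod 41 = 27, so (109/41) = (27/41)
flip (27/41) -> (41/27): both odd, 27 mod 4 = 3, 41 mod 4 = 1, so the flip contributes +1; sign now +1
(41/27): 41 mod 27 = 14, so (41/27) = (14/27)
factor out 2^1: 14 = 2^1·7; with 27 mod 8 = 3, (2/27) = -1; sign now -1; continue with (7/27)
flip (7/27) -> (27/7): both odd, 7 mod 4 = 3, 27 mod 4 = 3, so the flip contributes -1; sign now +1
(27/7): 27 mod 7 = 6, so (27/7) = (6/7)
factor out 2^1: 6 = 2^1·3; with 7 mod 8 = 7, (2/7) = +1; sign now +1; continue with (3/7)
flip (3/7) -> (7/3): both odd, 3 mod 4 = 3, 7 mod 4 = 3, so the flip contributes -1; sign now -1
(7/3): 7 mod 3 = 1, so (7/3) = (1/3)
reached (1/3) = 1, so the symbol is -1

-1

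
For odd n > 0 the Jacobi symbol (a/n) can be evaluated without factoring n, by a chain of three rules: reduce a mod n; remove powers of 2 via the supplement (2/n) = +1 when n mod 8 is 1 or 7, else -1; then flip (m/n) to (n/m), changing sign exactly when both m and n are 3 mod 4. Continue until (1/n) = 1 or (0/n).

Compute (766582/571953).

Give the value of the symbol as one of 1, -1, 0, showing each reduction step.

1

(766582/571953) = (194629/571953)   [reduce mod 571953]
reciprocity: (194629/571953) = +1·(571953/194629) since 194629 mod 4 = 1, 571953 mod 4 = 1; sign now +1
(571953/194629) = (182695/194629)   [reduce mod 194629]
reciprocity: (182695/194629) = +1·(194629/182695) since 182695 mod 4 = 3, 194629 mod 4 = 1; sign now +1
(194629/182695) = (11934/182695)   [reduce mod 182695]
11934 = 2^1·5967; (2/182695) = +1 since 182695 mod 8 = 7, so (11934/182695) = (+1)^1·(5967/182695); sign now +1
reciprocity: (5967/182695) = -1·(182695/5967) since 5967 mod 4 = 3, 182695 mod 4 = 3; sign now -1
(182695/5967) = (3685/5967)   [reduce mod 5967]
reciprocity: (3685/5967) = +1·(5967/3685) since 3685 mod 4 = 1, 5967 mod 4 = 3; sign now -1
(5967/3685) = (2282/3685)   [reduce mod 3685]
2282 = 2^1·1141; (2/3685) = -1 since 3685 mod 8 = 5, so (2282/3685) = (-1)^1·(1141/3685); sign now +1
reciprocity: (1141/3685) = +1·(3685/1141) since 1141 mod 4 = 1, 3685 mod 4 = 1; sign now +1
(3685/1141) = (262/1141)   [reduce mod 1141]
262 = 2^1·131; (2/1141) = -1 since 1141 mod 8 = 5, so (262/1141) = (-1)^1·(131/1141); sign now -1
reciprocity: (131/1141) = +1·(1141/131) since 131 mod 4 = 3, 1141 mod 4 = 1; sign now -1
(1141/131) = (93/131)   [reduce mod 131]
reciprocity: (93/131) = +1·(131/93) since 93 mod 4 = 1, 131 mod 4 = 3; sign now -1
(131/93) = (38/93)   [reduce mod 93]
38 = 2^1·19; (2/93) = -1 since 93 mod 8 = 5, so (38/93) = (-1)^1·(19/93); sign now +1
reciprocity: (19/93) = +1·(93/19) since 19 mod 4 = 3, 93 mod 4 = 1; sign now +1
(93/19) = (17/19)   [reduce mod 19]
reciprocity: (17/19) = +1·(19/17) since 17 mod 4 = 1, 19 mod 4 = 3; sign now +1
(19/17) = (2/17)   [reduce mod 17]
2 = 2^1·1; (2/17) = +1 since 17 mod 8 = 1, so (2/17) = (+1)^1·(1/17); sign now +1
(1/17) = 1; final value = sign = +1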